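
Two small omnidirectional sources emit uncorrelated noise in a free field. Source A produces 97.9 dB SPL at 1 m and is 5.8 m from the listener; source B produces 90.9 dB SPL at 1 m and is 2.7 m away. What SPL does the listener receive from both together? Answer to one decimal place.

At the listener: L_A = 97.9 − 20·log₁₀(5.8) = 82.63 dB; L_B = 90.9 − 20·log₁₀(2.7) = 82.27 dB.
Combined: 10·log₁₀(10^(82.63/10)+10^(82.27/10)) = 85.5 dB SPL.

85.5 dB SPL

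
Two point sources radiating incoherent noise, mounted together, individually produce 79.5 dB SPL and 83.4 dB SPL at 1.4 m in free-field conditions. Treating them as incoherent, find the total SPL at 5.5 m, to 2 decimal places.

73.00 dB SPL

Combined at 1.4 m: 10·log₁₀(10^(79.5/10)+10^(83.4/10)) = 84.884 dB SPL.
Then apply −20·log₁₀(5.5/1.4) = -11.885 dB → 73.00 dB SPL.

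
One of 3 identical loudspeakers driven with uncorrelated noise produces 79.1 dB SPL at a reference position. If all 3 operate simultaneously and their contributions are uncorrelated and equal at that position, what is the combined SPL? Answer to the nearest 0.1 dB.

83.9 dB SPL

3 equal incoherent sources raise the level by 10·log₁₀(3) = 4.77 dB.
L_total = 79.1 + 4.77 = 83.9 dB SPL.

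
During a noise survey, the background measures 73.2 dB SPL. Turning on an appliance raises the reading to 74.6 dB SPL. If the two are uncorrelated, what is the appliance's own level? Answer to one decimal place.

Background correction is a power subtraction:
L_src = 10·log₁₀(10^(74.6/10) − 10^(73.2/10)) = 10·log₁₀(7947000) = 69.0 dB SPL.

69.0 dB SPL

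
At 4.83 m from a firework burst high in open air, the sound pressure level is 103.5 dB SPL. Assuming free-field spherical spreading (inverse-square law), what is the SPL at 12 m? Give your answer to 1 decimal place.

95.6 dB SPL

Inverse-square spreading gives ΔL = −20·log₁₀(d₂/d₁).
ΔL = −20·log₁₀(12/4.83) = -7.90 dB, so L₂ = 103.5 + (-7.90) = 95.6 dB SPL.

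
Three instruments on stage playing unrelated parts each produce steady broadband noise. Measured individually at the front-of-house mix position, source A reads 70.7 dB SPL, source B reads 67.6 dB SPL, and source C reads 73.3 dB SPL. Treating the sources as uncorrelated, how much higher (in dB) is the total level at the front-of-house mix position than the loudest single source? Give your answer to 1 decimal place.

Uncorrelated sources add in intensity (power), not in dB.
L_total = 10·log₁₀(10^(70.7/10) + 10^(67.6/10) + 10^(73.3/10)) = 75.90 dB SPL.
Excess over the loudest (73.3 dB): 75.90 − 73.3 = 2.6 dB.

2.6 dB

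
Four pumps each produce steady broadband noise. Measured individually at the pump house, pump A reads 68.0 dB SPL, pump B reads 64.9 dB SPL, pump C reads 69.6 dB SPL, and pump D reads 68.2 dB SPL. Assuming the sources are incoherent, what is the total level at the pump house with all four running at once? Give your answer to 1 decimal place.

Add the sources as powers (linear), then convert back to dB:
L_total = 10·log₁₀(10^(68.0/10) + 10^(64.9/10) + 10^(69.6/10) + 10^(68.2/10)) = 10·log₁₀(25130000) = 74.0 dB SPL.

74.0 dB SPL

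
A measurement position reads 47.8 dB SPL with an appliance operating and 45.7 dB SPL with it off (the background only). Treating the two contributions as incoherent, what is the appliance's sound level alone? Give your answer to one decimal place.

Subtract intensities: L_src = 10·log₁₀(10^(L_total/10) − 10^(L_bg/10)).
L_src = 10·log₁₀(10^(47.8/10) − 10^(45.7/10)) = 10·log₁₀(23100) = 43.6 dB SPL.

43.6 dB SPL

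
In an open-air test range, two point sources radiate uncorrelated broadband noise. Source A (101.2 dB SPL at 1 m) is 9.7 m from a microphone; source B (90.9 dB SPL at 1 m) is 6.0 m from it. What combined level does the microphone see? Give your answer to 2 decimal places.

At the listener: L_A = 101.2 − 20·log₁₀(9.7) = 81.465 dB; L_B = 90.9 − 20·log₁₀(6.0) = 75.337 dB.
Combined: 10·log₁₀(10^(81.465/10)+10^(75.337/10)) = 82.41 dB SPL.

82.41 dB SPL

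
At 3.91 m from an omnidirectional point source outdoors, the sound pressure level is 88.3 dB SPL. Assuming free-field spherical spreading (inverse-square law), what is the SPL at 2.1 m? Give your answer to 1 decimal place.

93.7 dB SPL

Inverse-square spreading gives ΔL = −20·log₁₀(d₂/d₁).
ΔL = −20·log₁₀(2.1/3.91) = 5.40 dB, so L₂ = 88.3 + (5.40) = 93.7 dB SPL.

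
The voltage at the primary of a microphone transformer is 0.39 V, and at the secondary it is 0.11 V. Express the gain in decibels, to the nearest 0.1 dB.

For a voltage ratio, dB = 20·log₁₀(V₂/V₁).
20·log₁₀(0.11/0.39) = 20·log₁₀(0.2821) = -11.0 dB.

-11.0 dB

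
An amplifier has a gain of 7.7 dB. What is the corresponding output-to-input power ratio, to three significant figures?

5.89

Power ratio = 10^(dB/10).
10^(7.7/10) = 10^(0.7700) = 5.89.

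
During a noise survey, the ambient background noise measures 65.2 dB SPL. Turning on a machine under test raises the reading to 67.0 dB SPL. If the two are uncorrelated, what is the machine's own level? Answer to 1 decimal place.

62.3 dB SPL

Background correction is a power subtraction:
L_src = 10·log₁₀(10^(67.0/10) − 10^(65.2/10)) = 10·log₁₀(1701000) = 62.3 dB SPL.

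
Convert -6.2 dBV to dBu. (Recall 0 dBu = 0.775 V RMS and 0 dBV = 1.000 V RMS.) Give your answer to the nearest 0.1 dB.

The offset between the scales is 20·log₁₀(0.775/1.000) = −2.214 dB.
So dBu = -6.2 + 2.214 = -4.0 dBu.

-4.0 dBu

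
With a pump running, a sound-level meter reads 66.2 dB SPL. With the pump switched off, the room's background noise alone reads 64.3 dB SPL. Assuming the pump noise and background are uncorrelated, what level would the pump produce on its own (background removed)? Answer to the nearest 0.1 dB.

61.7 dB SPL

Subtract intensities: L_src = 10·log₁₀(10^(L_total/10) − 10^(L_bg/10)).
L_src = 10·log₁₀(10^(66.2/10) − 10^(64.3/10)) = 10·log₁₀(1477000) = 61.7 dB SPL.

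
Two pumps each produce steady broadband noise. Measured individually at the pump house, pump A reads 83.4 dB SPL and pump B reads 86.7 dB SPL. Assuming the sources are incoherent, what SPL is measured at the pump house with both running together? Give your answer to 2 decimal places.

88.37 dB SPL

Add the sources as powers (linear), then convert back to dB:
L_total = 10·log₁₀(10^(83.4/10) + 10^(86.7/10)) = 10·log₁₀(686500000) = 88.37 dB SPL.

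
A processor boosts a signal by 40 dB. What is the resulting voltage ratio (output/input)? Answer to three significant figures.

100

Voltage ratio = 10^(dB/20).
10^(40/20) = 10^(2.000) = 100.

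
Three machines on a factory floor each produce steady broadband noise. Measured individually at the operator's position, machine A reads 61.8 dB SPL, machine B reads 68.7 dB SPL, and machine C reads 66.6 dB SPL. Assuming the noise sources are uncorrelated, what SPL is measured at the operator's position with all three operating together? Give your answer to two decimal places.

Uncorrelated sources add in intensity (power), not in dB.
L_total = 10·log₁₀(10^(61.8/10) + 10^(68.7/10) + 10^(66.6/10)) = 10·log₁₀(13500000) = 71.30 dB SPL.

71.30 dB SPL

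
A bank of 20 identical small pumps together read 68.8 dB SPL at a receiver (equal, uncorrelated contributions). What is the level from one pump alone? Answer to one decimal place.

55.8 dB SPL

20 equal incoherent sources add 10·log₁₀(20) = 13.01 dB over one source.
L_one = 68.8 − 13.01 = 55.8 dB SPL.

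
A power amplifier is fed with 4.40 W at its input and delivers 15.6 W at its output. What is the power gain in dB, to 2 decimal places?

5.50 dB

Power is a power quantity, so gain = 10·log₁₀(P_out/P_in).
10·log₁₀(15.6/4.40) = 10·log₁₀(3.545) = 5.50 dB.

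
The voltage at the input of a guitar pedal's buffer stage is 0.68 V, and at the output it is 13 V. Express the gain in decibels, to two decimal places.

25.63 dB

Voltage is an amplitude quantity, so gain = 20·log₁₀(V_out/V_in).
20·log₁₀(13/0.68) = 20·log₁₀(19.12) = 25.63 dB.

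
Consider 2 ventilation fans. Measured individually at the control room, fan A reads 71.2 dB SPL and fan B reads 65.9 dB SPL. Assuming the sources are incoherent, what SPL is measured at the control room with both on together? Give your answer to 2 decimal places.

72.32 dB SPL

Add the sources as powers (linear), then convert back to dB:
L_total = 10·log₁₀(10^(71.2/10) + 10^(65.9/10)) = 10·log₁₀(17070000) = 72.32 dB SPL.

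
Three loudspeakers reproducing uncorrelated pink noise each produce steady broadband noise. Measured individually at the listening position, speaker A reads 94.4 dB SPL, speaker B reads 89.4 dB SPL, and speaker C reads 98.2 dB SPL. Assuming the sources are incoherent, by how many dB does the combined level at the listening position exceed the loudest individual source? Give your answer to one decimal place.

Add the sources as powers (linear), then convert back to dB:
L_total = 10·log₁₀(10^(94.4/10) + 10^(89.4/10) + 10^(98.2/10)) = 100.10 dB SPL.
Excess over the loudest (98.2 dB): 100.10 − 98.2 = 1.9 dB.

1.9 dB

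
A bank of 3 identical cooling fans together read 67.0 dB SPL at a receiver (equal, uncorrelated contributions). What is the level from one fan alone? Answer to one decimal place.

3 equal incoherent sources add 10·log₁₀(3) = 4.77 dB over one source.
L_one = 67.0 − 4.77 = 62.2 dB SPL.

62.2 dB SPL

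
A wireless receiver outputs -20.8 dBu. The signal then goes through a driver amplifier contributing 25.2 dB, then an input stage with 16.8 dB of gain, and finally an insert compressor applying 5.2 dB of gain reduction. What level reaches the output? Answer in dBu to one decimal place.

Gain stages sum in dB:
-20.8 + 25.2 + 16.8 − 5.2 = +16.0 dBu.

+16.0 dBu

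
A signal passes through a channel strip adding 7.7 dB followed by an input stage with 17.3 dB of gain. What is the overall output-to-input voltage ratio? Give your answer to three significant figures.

Net gain = 7.7 + 17.3 = 25.0 dB.
Voltage ratio = 10^(25.0/20) = 17.8.

17.8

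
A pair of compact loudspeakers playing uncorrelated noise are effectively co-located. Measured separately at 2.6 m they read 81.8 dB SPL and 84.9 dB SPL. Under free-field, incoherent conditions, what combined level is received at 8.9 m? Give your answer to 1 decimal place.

75.9 dB SPL

Combined at 2.6 m: 10·log₁₀(10^(81.8/10)+10^(84.9/10)) = 86.63 dB SPL.
Then apply −20·log₁₀(8.9/2.6) = -10.69 dB → 75.9 dB SPL.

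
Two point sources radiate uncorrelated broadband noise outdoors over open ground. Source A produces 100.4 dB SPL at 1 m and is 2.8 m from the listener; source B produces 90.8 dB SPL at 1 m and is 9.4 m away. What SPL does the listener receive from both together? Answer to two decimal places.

At the listener: L_A = 100.4 − 20·log₁₀(2.8) = 91.457 dB; L_B = 90.8 − 20·log₁₀(9.4) = 71.337 dB.
Combined: 10·log₁₀(10^(91.457/10)+10^(71.337/10)) = 91.50 dB SPL.

91.50 dB SPL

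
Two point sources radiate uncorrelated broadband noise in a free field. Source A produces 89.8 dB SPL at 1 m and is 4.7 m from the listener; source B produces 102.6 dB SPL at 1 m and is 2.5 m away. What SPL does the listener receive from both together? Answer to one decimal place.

94.7 dB SPL

At the listener: L_A = 89.8 − 20·log₁₀(4.7) = 76.36 dB; L_B = 102.6 − 20·log₁₀(2.5) = 94.64 dB.
Combined: 10·log₁₀(10^(76.36/10)+10^(94.64/10)) = 94.7 dB SPL.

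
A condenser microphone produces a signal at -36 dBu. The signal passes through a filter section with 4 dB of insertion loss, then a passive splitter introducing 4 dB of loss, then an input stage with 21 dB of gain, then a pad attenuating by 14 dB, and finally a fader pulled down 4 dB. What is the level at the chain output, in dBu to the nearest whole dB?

-41 dBu

Cascaded gains and losses add directly in dB.
-36 − 4 − 4 + 21 − 14 − 4 = -41 dBu.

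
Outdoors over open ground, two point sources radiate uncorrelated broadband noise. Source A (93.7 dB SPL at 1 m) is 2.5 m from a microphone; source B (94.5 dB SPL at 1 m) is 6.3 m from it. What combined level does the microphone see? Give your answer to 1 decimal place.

86.5 dB SPL

At the listener: L_A = 93.7 − 20·log₁₀(2.5) = 85.74 dB; L_B = 94.5 − 20·log₁₀(6.3) = 78.51 dB.
Combined: 10·log₁₀(10^(85.74/10)+10^(78.51/10)) = 86.5 dB SPL.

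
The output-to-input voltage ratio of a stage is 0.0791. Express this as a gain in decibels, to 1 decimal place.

Voltage ratio → dB uses the 20·log₁₀ form:
20·log₁₀(0.0791) = -22.0 dB.

-22.0 dB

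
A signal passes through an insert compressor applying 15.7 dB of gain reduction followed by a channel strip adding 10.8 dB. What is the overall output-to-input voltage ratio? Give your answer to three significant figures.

0.569

Net gain = (−15.7) + 10.8 = -4.9 dB.
Voltage ratio = 10^(-4.9/20) = 0.569.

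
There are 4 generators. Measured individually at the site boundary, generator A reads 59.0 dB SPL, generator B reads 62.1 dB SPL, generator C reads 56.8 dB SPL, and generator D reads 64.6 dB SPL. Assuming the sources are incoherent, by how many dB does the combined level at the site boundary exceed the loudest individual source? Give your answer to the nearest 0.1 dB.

3.0 dB

Add the sources as powers (linear), then convert back to dB:
L_total = 10·log₁₀(10^(59.0/10) + 10^(62.1/10) + 10^(56.8/10) + 10^(64.6/10)) = 67.62 dB SPL.
Excess over the loudest (64.6 dB): 67.62 − 64.6 = 3.0 dB.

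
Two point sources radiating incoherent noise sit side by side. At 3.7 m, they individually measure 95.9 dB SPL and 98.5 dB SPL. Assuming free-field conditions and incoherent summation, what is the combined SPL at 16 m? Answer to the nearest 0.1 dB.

Combined at 3.7 m: 10·log₁₀(10^(95.9/10)+10^(98.5/10)) = 100.40 dB SPL.
Then apply −20·log₁₀(16/3.7) = -12.72 dB → 87.7 dB SPL.

87.7 dB SPL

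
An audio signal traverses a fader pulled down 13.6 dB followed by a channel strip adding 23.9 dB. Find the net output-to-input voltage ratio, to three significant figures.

Net gain = (−13.6) + 23.9 = 10.3 dB.
Voltage ratio = 10^(10.3/20) = 3.27.

3.27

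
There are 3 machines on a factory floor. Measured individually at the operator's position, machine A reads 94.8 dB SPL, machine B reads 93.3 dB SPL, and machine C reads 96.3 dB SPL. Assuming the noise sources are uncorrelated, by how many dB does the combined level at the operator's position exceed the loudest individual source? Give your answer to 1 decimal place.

Uncorrelated sources add in intensity (power), not in dB.
L_total = 10·log₁₀(10^(94.8/10) + 10^(93.3/10) + 10^(96.3/10)) = 99.74 dB SPL.
Excess over the loudest (96.3 dB): 99.74 − 96.3 = 3.4 dB.

3.4 dB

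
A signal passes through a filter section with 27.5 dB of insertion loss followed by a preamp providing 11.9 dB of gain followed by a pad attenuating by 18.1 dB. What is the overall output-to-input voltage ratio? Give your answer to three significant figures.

0.0207

Net gain = (−27.5) + 11.9 + (−18.1) = -33.7 dB.
Voltage ratio = 10^(-33.7/20) = 0.0207.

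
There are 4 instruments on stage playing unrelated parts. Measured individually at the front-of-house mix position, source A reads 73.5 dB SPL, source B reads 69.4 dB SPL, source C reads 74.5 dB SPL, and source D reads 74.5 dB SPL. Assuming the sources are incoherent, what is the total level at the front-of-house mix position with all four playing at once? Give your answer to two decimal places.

Uncorrelated sources add in intensity (power), not in dB.
L_total = 10·log₁₀(10^(73.5/10) + 10^(69.4/10) + 10^(74.5/10) + 10^(74.5/10)) = 10·log₁₀(87460000) = 79.42 dB SPL.

79.42 dB SPL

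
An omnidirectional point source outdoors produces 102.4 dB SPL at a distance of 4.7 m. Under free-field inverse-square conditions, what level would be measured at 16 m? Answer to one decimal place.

For a point source in a free field, ΔL = −20·log₁₀(d₂/d₁).
ΔL = −20·log₁₀(16/4.7) = -10.64 dB, so L₂ = 102.4 + (-10.64) = 91.8 dB SPL.

91.8 dB SPL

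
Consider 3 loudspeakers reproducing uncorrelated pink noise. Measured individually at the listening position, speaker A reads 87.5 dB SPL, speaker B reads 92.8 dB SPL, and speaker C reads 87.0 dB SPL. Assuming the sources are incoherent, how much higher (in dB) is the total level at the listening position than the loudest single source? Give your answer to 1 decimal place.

1.9 dB

Incoherent sources sum as intensities:
L_total = 10·log₁₀(10^(87.5/10) + 10^(92.8/10) + 10^(87.0/10)) = 94.73 dB SPL.
Excess over the loudest (92.8 dB): 94.73 − 92.8 = 1.9 dB.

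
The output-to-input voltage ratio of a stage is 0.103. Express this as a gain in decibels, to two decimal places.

Voltage ratio → dB uses the 20·log₁₀ form:
20·log₁₀(0.103) = -19.74 dB.

-19.74 dB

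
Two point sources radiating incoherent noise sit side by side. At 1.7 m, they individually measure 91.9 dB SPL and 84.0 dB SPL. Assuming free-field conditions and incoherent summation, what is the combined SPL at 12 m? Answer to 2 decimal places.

Combined at 1.7 m: 10·log₁₀(10^(91.9/10)+10^(84.0/10)) = 92.553 dB SPL.
Then apply −20·log₁₀(12/1.7) = -16.975 dB → 75.58 dB SPL.

75.58 dB SPL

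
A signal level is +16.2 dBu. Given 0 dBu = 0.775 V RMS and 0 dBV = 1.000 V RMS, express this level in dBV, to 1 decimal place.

The offset between the scales is 20·log₁₀(0.775/1.000) = −2.214 dB.
So dBV = +16.2 − 2.214 = +14.0 dBV.

+14.0 dBV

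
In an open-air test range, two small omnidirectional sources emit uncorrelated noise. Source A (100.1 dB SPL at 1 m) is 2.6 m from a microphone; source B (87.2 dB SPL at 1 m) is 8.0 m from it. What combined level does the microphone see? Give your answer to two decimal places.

91.82 dB SPL

At the listener: L_A = 100.1 − 20·log₁₀(2.6) = 91.801 dB; L_B = 87.2 − 20·log₁₀(8.0) = 69.138 dB.
Combined: 10·log₁₀(10^(91.801/10)+10^(69.138/10)) = 91.82 dB SPL.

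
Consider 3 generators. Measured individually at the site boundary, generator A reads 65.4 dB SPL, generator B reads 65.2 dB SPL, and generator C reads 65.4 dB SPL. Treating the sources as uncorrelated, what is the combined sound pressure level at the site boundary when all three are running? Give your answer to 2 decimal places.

Add the sources as powers (linear), then convert back to dB:
L_total = 10·log₁₀(10^(65.4/10) + 10^(65.2/10) + 10^(65.4/10)) = 10·log₁₀(10250000) = 70.11 dB SPL.

70.11 dB SPL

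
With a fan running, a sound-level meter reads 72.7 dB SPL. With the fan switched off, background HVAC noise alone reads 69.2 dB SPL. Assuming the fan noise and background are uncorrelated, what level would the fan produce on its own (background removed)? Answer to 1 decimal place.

Remove the background by subtracting linear intensities:
L_src = 10·log₁₀(10^(72.7/10) − 10^(69.2/10)) = 10·log₁₀(10300000) = 70.1 dB SPL.

70.1 dB SPL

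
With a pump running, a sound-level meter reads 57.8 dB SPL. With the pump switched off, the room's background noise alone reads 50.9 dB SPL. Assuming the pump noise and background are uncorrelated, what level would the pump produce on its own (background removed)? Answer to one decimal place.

Remove the background by subtracting linear intensities:
L_src = 10·log₁₀(10^(57.8/10) − 10^(50.9/10)) = 10·log₁₀(479500) = 56.8 dB SPL.

56.8 dB SPL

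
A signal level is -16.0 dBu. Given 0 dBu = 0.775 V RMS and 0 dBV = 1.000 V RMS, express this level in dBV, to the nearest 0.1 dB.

The offset between the scales is 20·log₁₀(0.775/1.000) = −2.214 dB.
So dBV = -16.0 − 2.214 = -18.2 dBV.

-18.2 dBV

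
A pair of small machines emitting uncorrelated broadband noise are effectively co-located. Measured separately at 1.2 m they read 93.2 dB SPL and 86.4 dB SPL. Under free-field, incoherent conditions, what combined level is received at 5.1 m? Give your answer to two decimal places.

Combined at 1.2 m: 10·log₁₀(10^(93.2/10)+10^(86.4/10)) = 94.024 dB SPL.
Then apply −20·log₁₀(5.1/1.2) = -12.568 dB → 81.46 dB SPL.

81.46 dB SPL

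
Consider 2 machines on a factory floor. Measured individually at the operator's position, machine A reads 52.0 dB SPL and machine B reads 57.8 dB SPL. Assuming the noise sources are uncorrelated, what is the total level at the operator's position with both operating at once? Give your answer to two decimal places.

Incoherent sources sum as intensities:
L_total = 10·log₁₀(10^(52.0/10) + 10^(57.8/10)) = 10·log₁₀(761000) = 58.81 dB SPL.

58.81 dB SPL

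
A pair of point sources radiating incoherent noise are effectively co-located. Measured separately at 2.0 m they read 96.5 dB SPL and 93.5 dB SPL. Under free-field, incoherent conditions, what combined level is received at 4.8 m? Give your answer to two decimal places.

Combined at 2.0 m: 10·log₁₀(10^(96.5/10)+10^(93.5/10)) = 98.264 dB SPL.
Then apply −20·log₁₀(4.8/2.0) = -7.604 dB → 90.66 dB SPL.

90.66 dB SPL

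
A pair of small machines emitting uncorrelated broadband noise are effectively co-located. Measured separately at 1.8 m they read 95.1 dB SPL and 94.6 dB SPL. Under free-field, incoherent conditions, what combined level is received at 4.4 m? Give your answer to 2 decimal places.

Combined at 1.8 m: 10·log₁₀(10^(95.1/10)+10^(94.6/10)) = 97.867 dB SPL.
Then apply −20·log₁₀(4.4/1.8) = -7.764 dB → 90.10 dB SPL.

90.10 dB SPL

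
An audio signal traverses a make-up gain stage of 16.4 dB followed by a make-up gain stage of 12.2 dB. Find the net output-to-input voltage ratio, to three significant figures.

26.9

Net gain = 16.4 + 12.2 = 28.6 dB.
Voltage ratio = 10^(28.6/20) = 26.9.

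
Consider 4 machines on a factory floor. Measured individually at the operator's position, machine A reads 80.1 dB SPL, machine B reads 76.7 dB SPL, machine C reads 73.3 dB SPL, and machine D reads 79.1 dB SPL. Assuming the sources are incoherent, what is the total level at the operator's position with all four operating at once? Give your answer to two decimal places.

Incoherent sources sum as intensities:
L_total = 10·log₁₀(10^(80.1/10) + 10^(76.7/10) + 10^(73.3/10) + 10^(79.1/10)) = 10·log₁₀(251800000) = 84.01 dB SPL.

84.01 dB SPL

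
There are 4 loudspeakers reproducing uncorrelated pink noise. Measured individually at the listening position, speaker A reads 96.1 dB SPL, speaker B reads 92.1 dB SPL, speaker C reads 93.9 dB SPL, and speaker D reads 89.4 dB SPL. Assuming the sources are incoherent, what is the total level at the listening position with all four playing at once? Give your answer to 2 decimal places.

Incoherent sources sum as intensities:
L_total = 10·log₁₀(10^(96.1/10) + 10^(92.1/10) + 10^(93.9/10) + 10^(89.4/10)) = 10·log₁₀(9021000000) = 99.55 dB SPL.

99.55 dB SPL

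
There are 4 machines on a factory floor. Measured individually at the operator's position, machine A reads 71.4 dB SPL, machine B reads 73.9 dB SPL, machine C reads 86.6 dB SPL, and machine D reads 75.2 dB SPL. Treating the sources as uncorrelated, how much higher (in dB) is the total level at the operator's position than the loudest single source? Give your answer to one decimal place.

0.6 dB

Incoherent sources sum as intensities:
L_total = 10·log₁₀(10^(71.4/10) + 10^(73.9/10) + 10^(86.6/10) + 10^(75.2/10)) = 87.23 dB SPL.
Excess over the loudest (86.6 dB): 87.23 − 86.6 = 0.6 dB.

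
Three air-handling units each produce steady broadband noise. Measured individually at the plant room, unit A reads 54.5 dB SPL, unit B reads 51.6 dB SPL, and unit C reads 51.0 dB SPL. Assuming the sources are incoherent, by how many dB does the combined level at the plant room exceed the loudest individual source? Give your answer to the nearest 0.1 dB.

Add the sources as powers (linear), then convert back to dB:
L_total = 10·log₁₀(10^(54.5/10) + 10^(51.6/10) + 10^(51.0/10)) = 57.42 dB SPL.
Excess over the loudest (54.5 dB): 57.42 − 54.5 = 2.9 dB.

2.9 dB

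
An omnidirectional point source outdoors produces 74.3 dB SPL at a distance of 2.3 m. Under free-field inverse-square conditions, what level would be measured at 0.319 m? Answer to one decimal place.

Inverse-square spreading gives ΔL = −20·log₁₀(d₂/d₁).
ΔL = −20·log₁₀(0.319/2.3) = 17.16 dB, so L₂ = 74.3 + (17.16) = 91.5 dB SPL.

91.5 dB SPL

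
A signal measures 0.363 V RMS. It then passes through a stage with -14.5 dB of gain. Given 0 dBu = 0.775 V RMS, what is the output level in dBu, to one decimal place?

-21.1 dBu

Input level: 20·log₁₀(0.363/0.775) = -6.59 dBu.
Output: -6.59 − 14.5 = -21.1 dBu.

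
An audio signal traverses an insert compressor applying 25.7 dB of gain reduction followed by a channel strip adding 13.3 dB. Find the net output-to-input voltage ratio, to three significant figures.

Net gain = (−25.7) + 13.3 = -12.4 dB.
Voltage ratio = 10^(-12.4/20) = 0.240.

0.240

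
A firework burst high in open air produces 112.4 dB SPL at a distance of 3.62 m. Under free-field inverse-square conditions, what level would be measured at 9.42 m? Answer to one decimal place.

104.1 dB SPL

Free-field point source: level drops by 20·log₁₀ of the distance ratio.
ΔL = −20·log₁₀(9.42/3.62) = -8.31 dB, so L₂ = 112.4 + (-8.31) = 104.1 dB SPL.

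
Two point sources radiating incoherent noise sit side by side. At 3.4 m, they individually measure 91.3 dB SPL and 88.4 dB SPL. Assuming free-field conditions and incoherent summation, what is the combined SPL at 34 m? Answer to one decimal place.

Combined at 3.4 m: 10·log₁₀(10^(91.3/10)+10^(88.4/10)) = 93.10 dB SPL.
Then apply −20·log₁₀(34/3.4) = -20.00 dB → 73.1 dB SPL.

73.1 dB SPL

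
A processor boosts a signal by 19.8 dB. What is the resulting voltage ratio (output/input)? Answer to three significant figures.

9.77

Voltage ratio = 10^(dB/20).
10^(19.8/20) = 10^(0.9900) = 9.77.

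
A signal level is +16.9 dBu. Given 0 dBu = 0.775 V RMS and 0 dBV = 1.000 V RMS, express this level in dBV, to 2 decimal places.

The offset between the scales is 20·log₁₀(0.775/1.000) = −2.214 dB.
So dBV = +16.9 − 2.214 = +14.69 dBV.

+14.69 dBV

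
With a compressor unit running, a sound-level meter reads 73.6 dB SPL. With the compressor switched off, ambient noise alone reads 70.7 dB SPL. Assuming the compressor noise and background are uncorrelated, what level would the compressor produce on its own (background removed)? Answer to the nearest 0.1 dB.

Subtract intensities: L_src = 10·log₁₀(10^(L_total/10) − 10^(L_bg/10)).
L_src = 10·log₁₀(10^(73.6/10) − 10^(70.7/10)) = 10·log₁₀(11160000) = 70.5 dB SPL.

70.5 dB SPL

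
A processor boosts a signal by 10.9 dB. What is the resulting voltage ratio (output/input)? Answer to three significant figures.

Voltage ratio = 10^(dB/20).
10^(10.9/20) = 10^(0.5450) = 3.51.

3.51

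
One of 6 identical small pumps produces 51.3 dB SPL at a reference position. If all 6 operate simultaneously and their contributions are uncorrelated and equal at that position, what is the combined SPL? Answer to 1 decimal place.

6 equal incoherent sources raise the level by 10·log₁₀(6) = 7.78 dB.
L_total = 51.3 + 7.78 = 59.1 dB SPL.

59.1 dB SPL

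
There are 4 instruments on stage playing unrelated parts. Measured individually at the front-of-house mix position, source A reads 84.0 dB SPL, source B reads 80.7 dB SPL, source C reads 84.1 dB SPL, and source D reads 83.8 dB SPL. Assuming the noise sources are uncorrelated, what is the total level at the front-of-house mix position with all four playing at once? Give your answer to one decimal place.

89.4 dB SPL

Add the sources as powers (linear), then convert back to dB:
L_total = 10·log₁₀(10^(84.0/10) + 10^(80.7/10) + 10^(84.1/10) + 10^(83.8/10)) = 10·log₁₀(865600000) = 89.4 dB SPL.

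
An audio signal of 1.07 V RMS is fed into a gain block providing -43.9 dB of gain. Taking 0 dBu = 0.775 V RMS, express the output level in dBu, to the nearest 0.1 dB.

-41.1 dBu

Input level: 20·log₁₀(1.07/0.775) = 2.80 dBu.
Output: 2.80 − 43.9 = -41.1 dBu.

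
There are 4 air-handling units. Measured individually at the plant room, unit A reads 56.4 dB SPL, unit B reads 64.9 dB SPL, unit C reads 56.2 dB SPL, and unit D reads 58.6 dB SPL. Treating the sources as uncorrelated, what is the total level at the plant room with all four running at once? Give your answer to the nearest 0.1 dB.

66.7 dB SPL

Incoherent sources sum as intensities:
L_total = 10·log₁₀(10^(56.4/10) + 10^(64.9/10) + 10^(56.2/10) + 10^(58.6/10)) = 10·log₁₀(4668000) = 66.7 dB SPL.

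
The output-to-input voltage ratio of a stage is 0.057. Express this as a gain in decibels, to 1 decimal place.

For a voltage ratio, dB = 20·log₁₀(V₂/V₁).
20·log₁₀(0.057) = -24.9 dB.

-24.9 dB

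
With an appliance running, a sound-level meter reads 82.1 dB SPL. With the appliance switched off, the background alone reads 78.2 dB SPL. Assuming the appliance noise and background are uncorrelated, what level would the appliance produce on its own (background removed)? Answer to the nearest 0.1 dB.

79.8 dB SPL

Remove the background by subtracting linear intensities:
L_src = 10·log₁₀(10^(82.1/10) − 10^(78.2/10)) = 10·log₁₀(96110000) = 79.8 dB SPL.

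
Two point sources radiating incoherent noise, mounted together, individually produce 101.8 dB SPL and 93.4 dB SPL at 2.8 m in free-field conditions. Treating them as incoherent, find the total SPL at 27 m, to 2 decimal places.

82.70 dB SPL

Combined at 2.8 m: 10·log₁₀(10^(101.8/10)+10^(93.4/10)) = 102.386 dB SPL.
Then apply −20·log₁₀(27/2.8) = -19.684 dB → 82.70 dB SPL.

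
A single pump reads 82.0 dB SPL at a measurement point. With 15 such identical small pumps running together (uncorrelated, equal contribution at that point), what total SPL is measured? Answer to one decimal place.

15 equal incoherent sources raise the level by 10·log₁₀(15) = 11.76 dB.
L_total = 82.0 + 11.76 = 93.8 dB SPL.

93.8 dB SPL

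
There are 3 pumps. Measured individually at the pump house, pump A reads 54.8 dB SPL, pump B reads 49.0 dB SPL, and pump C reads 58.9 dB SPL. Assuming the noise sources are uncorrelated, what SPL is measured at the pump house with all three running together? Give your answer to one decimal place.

60.6 dB SPL

Add the sources as powers (linear), then convert back to dB:
L_total = 10·log₁₀(10^(54.8/10) + 10^(49.0/10) + 10^(58.9/10)) = 10·log₁₀(1158000) = 60.6 dB SPL.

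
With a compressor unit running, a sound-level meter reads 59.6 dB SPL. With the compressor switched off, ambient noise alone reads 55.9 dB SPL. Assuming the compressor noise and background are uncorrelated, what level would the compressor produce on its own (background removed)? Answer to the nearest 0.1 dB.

57.2 dB SPL

Subtract intensities: L_src = 10·log₁₀(10^(L_total/10) − 10^(L_bg/10)).
L_src = 10·log₁₀(10^(59.6/10) − 10^(55.9/10)) = 10·log₁₀(523000) = 57.2 dB SPL.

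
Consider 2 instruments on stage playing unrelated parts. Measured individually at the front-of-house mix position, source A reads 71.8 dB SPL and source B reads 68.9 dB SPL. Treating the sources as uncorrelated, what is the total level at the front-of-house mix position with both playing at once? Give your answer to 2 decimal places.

73.60 dB SPL

Incoherent sources sum as intensities:
L_total = 10·log₁₀(10^(71.8/10) + 10^(68.9/10)) = 10·log₁₀(22900000) = 73.60 dB SPL.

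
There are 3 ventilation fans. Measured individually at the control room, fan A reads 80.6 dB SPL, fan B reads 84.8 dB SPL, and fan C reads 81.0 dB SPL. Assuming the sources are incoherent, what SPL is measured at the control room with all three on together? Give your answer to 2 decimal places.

Add the sources as powers (linear), then convert back to dB:
L_total = 10·log₁₀(10^(80.6/10) + 10^(84.8/10) + 10^(81.0/10)) = 10·log₁₀(542700000) = 87.35 dB SPL.

87.35 dB SPL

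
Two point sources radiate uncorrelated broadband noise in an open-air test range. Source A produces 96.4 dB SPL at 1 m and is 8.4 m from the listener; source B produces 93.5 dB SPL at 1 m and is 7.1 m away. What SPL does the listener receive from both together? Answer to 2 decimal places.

80.26 dB SPL

At the listener: L_A = 96.4 − 20·log₁₀(8.4) = 77.914 dB; L_B = 93.5 − 20·log₁₀(7.1) = 76.475 dB.
Combined: 10·log₁₀(10^(77.914/10)+10^(76.475/10)) = 80.26 dB SPL.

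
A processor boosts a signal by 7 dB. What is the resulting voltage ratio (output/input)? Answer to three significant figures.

2.24

Voltage ratio = 10^(dB/20).
10^(7/20) = 10^(0.3500) = 2.24.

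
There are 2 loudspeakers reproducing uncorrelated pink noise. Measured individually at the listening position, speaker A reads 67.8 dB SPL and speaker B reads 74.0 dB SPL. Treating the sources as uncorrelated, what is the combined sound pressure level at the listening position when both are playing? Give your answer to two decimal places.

Incoherent sources sum as intensities:
L_total = 10·log₁₀(10^(67.8/10) + 10^(74.0/10)) = 10·log₁₀(31140000) = 74.93 dB SPL.

74.93 dB SPL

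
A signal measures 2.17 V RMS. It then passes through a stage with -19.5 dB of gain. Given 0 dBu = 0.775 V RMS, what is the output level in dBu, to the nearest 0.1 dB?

Input level: 20·log₁₀(2.17/0.775) = 8.94 dBu.
Output: 8.94 − 19.5 = -10.6 dBu.

-10.6 dBu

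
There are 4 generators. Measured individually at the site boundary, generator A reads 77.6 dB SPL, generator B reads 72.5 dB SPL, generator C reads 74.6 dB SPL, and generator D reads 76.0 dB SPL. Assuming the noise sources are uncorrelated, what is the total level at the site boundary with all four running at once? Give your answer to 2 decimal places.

81.58 dB SPL

Incoherent sources sum as intensities:
L_total = 10·log₁₀(10^(77.6/10) + 10^(72.5/10) + 10^(74.6/10) + 10^(76.0/10)) = 10·log₁₀(144000000) = 81.58 dB SPL.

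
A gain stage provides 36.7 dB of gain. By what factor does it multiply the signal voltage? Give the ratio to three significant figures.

68.4

Voltage ratio = 10^(dB/20).
10^(36.7/20) = 10^(1.835) = 68.4.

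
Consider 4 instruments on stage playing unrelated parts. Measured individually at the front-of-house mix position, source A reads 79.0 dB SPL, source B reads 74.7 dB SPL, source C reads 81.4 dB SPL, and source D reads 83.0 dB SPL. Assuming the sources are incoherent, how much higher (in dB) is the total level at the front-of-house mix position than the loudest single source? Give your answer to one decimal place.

3.5 dB

Add the sources as powers (linear), then convert back to dB:
L_total = 10·log₁₀(10^(79.0/10) + 10^(74.7/10) + 10^(81.4/10) + 10^(83.0/10)) = 86.50 dB SPL.
Excess over the loudest (83.0 dB): 86.50 − 83.0 = 3.5 dB.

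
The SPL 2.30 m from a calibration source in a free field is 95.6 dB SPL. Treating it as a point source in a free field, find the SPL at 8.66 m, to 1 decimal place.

Free-field point source: level drops by 20·log₁₀ of the distance ratio.
ΔL = −20·log₁₀(8.66/2.30) = -11.52 dB, so L₂ = 95.6 + (-11.52) = 84.1 dB SPL.

84.1 dB SPL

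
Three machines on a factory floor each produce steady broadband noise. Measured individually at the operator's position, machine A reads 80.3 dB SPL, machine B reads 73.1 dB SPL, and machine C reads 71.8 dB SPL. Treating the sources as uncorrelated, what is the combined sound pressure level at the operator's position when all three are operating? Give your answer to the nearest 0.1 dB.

Incoherent sources sum as intensities:
L_total = 10·log₁₀(10^(80.3/10) + 10^(73.1/10) + 10^(71.8/10)) = 10·log₁₀(142700000) = 81.5 dB SPL.

81.5 dB SPL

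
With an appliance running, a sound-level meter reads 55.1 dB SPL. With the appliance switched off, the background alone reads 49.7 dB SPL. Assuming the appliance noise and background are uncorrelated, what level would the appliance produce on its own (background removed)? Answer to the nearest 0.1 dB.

Subtract intensities: L_src = 10·log₁₀(10^(L_total/10) − 10^(L_bg/10)).
L_src = 10·log₁₀(10^(55.1/10) − 10^(49.7/10)) = 10·log₁₀(230300) = 53.6 dB SPL.

53.6 dB SPL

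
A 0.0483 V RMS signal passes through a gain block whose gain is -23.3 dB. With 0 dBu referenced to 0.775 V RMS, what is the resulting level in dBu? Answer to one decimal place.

Input level: 20·log₁₀(0.0483/0.775) = -24.11 dBu.
Output: -24.11 − 23.3 = -47.4 dBu.

-47.4 dBu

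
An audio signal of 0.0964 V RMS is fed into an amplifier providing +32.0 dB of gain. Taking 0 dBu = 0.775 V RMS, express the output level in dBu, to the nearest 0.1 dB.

+13.9 dBu

Input level: 20·log₁₀(0.0964/0.775) = -18.10 dBu.
Output: -18.10 + 32.0 = +13.9 dBu.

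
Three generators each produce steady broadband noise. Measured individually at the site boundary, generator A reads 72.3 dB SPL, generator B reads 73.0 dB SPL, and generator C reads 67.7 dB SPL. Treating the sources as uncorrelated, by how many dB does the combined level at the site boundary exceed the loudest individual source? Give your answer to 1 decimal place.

Incoherent sources sum as intensities:
L_total = 10·log₁₀(10^(72.3/10) + 10^(73.0/10) + 10^(67.7/10)) = 76.32 dB SPL.
Excess over the loudest (73.0 dB): 76.32 − 73.0 = 3.3 dB.

3.3 dB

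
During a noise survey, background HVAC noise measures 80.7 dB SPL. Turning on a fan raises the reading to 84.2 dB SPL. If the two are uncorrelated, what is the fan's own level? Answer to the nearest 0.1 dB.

Background correction is a power subtraction:
L_src = 10·log₁₀(10^(84.2/10) − 10^(80.7/10)) = 10·log₁₀(145500000) = 81.6 dB SPL.

81.6 dB SPL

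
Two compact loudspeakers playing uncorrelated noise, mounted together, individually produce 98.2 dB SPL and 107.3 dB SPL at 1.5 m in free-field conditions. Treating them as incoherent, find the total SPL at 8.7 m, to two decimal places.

Combined at 1.5 m: 10·log₁₀(10^(98.2/10)+10^(107.3/10)) = 107.804 dB SPL.
Then apply −20·log₁₀(8.7/1.5) = -15.269 dB → 92.54 dB SPL.

92.54 dB SPL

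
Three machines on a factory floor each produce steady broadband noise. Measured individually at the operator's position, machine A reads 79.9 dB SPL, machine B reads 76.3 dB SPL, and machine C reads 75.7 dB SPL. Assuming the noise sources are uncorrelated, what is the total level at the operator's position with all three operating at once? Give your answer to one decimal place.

82.5 dB SPL

Uncorrelated sources add in intensity (power), not in dB.
L_total = 10·log₁₀(10^(79.9/10) + 10^(76.3/10) + 10^(75.7/10)) = 10·log₁₀(177500000) = 82.5 dB SPL.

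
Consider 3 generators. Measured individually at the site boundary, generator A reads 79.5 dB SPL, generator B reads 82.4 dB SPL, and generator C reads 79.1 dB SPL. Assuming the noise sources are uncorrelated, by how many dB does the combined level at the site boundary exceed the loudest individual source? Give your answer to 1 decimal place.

3.0 dB

Uncorrelated sources add in intensity (power), not in dB.
L_total = 10·log₁₀(10^(79.5/10) + 10^(82.4/10) + 10^(79.1/10)) = 85.37 dB SPL.
Excess over the loudest (82.4 dB): 85.37 − 82.4 = 3.0 dB.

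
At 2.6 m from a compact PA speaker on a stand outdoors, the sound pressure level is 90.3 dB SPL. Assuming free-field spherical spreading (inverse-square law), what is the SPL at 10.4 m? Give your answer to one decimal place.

Free-field point source: level drops by 20·log₁₀ of the distance ratio.
ΔL = −20·log₁₀(10.4/2.6) = -12.04 dB, so L₂ = 90.3 + (-12.04) = 78.3 dB SPL.

78.3 dB SPL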